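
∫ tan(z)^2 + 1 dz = tan(z) + C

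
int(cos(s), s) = sin(s) + C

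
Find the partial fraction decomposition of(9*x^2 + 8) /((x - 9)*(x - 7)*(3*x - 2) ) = 108/(475*(3*x - 2)) - 449/(38*(x - 7)) + 737/(50*(x - 9))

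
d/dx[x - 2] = 1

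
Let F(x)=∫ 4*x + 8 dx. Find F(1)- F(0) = 10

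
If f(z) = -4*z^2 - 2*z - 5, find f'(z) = -8*z - 2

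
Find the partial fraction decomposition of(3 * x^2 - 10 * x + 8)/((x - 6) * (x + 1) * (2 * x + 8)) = 8/(5*(x + 4)) - 1/(2*(x + 1)) + 2/(5*(x - 6))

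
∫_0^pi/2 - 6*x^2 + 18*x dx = (-3 + pi/2)^2*(-pi - 3) + 27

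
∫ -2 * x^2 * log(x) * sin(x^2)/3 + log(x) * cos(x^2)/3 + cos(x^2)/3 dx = x*log(x)*cos(x^2)/3 + C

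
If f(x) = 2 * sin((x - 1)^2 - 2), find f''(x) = 8*x^2*sin(-x^2 + 2*x + 1) - 16*x*sin(-x^2 + 2*x + 1) + 8*sin(-x^2 + 2*x + 1) + 4*cos(-x^2 + 2*x + 1)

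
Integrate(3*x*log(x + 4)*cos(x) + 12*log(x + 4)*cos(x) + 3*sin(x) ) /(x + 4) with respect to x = 3*log(x + 4)*sin(x) + C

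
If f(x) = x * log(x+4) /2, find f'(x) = (x*log(x + 4) + x + 4*log(x + 4))/(2*x + 8)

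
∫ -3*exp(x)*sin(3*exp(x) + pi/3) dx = cos(3*exp(x) + pi/3) + C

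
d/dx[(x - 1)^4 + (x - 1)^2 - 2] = 4*x^3 - 12*x^2 + 14*x - 6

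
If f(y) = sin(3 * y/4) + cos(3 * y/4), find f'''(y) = -27*sqrt(2)*cos(3*y/4 + pi/4)/64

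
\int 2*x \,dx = x^2 + C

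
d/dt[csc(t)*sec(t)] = cos(t)^(-2) - 1/sin(t)^2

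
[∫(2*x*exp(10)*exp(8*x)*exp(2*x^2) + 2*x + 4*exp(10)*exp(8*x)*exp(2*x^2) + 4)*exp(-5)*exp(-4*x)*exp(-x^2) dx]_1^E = -exp(10) - exp(-(2 + E)^2 - 1) + exp(-10) + exp(1 + (2 + E)^2)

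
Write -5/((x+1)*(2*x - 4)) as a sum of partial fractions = 5/(6*(x + 1)) - 5/(6*(x - 2))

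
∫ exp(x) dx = exp(x) + C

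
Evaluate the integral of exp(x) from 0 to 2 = -1 + exp(2)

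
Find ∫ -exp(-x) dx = exp(-x) + C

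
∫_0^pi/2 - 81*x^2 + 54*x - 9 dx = (1 - 3*pi/2)^3 - 1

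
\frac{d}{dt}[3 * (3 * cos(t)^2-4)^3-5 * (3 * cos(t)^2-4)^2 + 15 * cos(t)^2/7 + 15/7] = 18*(-82*sin(t)^2 - 27*cos(t)^4 + 143/7)*sin(t)*cos(t)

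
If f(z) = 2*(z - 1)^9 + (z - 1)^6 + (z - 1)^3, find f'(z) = 18*z^8 - 144*z^7 + 504*z^6 - 1002*z^5 + 1230*z^4 - 948*z^3 + 447*z^2 - 120*z + 15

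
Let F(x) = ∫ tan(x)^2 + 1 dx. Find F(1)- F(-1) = 2*tan(1)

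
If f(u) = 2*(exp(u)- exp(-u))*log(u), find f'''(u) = (2*u^3*exp(2*u)*log(u) + 2*u^3*log(u) + 6*u^2*exp(2*u) - 6*u^2 - 6*u*exp(2*u) - 6*u + 4*exp(2*u) - 4)*exp(-u)/u^3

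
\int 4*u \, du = 2*u^2 + C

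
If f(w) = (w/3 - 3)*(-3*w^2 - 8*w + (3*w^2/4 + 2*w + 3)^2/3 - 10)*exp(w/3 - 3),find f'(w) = w^5*exp(w/3 - 3)/48 + 17*w^4*exp(w/3 - 3)/72 - 209*w^3*exp(w/3 - 3)/108 - 85*w^2*exp(w/3 - 3)/9 + 14*w*exp(w/3 - 3)/9 + 50*exp(w/3 - 3)/3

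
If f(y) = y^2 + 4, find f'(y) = 2*y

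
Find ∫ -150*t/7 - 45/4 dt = -75*t^2/7 - 45*t/4 + C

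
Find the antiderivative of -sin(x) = cos(x) + C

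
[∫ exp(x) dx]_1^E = -E + exp(E)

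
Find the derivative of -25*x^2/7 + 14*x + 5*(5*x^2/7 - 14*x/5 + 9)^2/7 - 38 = 500*x^3/343 - 60*x^2/7 + 5494*x/245 - 22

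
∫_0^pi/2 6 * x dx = 3*pi^2/4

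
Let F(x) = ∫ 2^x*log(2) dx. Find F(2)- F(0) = 3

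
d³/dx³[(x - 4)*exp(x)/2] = x*exp(x)/2 - exp(x)/2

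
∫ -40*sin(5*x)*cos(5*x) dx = 2*cos(10*x) + C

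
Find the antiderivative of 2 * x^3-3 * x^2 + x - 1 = x^4/2 - x^3 + x^2/2 - x + C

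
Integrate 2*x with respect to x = x^2 + C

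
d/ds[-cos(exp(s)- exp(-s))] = (exp(2*s) + 1)*exp(-s)*sin(exp(s) - exp(-s))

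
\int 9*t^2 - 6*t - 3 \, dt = 3*t^3 - 3*t^2 - 3*t + C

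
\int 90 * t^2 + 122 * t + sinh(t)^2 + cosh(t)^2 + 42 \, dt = 30*t^3 + 61*t^2 + 42*t + sinh(2*t)/2 + C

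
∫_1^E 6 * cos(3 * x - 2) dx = -2*sin(1) - 2*sin(2 - 3*E)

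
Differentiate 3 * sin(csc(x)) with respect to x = -3*cos(csc(x))*cot(x)*csc(x)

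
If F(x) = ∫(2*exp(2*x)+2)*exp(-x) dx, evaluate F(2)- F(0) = -2*exp(-2) + 2*exp(2)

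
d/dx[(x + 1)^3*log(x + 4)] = (3*x^3*log(x + 4) + x^3 + 18*x^2*log(x + 4) + 3*x^2 + 27*x*log(x + 4) + 3*x + 12*log(x + 4) + 1)/(x + 4)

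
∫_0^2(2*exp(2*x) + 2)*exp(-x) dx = -2*exp(-2) + 2*exp(2)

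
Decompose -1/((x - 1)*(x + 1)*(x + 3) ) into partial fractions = -1/(8*(x + 3)) + 1/(4*(x + 1)) - 1/(8*(x - 1))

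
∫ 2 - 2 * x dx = -x^2 + 2*x + C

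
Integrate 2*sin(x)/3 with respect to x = -2*cos(x)/3 + C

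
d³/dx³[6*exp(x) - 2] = 6*exp(x)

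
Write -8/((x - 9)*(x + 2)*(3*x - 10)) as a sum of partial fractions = 9/(34*(3*x - 10)) - 1/(22*(x + 2)) - 8/(187*(x - 9))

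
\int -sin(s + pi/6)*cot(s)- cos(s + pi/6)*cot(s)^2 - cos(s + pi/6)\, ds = cos(s + pi/6)*cot(s) + C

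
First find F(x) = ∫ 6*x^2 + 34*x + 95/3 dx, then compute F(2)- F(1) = 290/3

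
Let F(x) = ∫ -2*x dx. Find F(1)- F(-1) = 0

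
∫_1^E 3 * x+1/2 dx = -2 + E*(1 + 3*E)/2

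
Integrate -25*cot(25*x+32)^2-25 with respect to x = cot(25*x + 32) + C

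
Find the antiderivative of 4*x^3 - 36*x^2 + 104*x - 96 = x^4 - 12*x^3 + 52*x^2 - 96*x + C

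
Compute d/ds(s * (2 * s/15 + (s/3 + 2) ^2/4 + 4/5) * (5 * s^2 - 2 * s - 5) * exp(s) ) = 5*s^5*exp(s)/36 + 107*s^4*exp(s)/36 + 3067*s^3*exp(s)/180 + 357*s^2*exp(s)/20 - 313*s*exp(s)/15 - 9*exp(s)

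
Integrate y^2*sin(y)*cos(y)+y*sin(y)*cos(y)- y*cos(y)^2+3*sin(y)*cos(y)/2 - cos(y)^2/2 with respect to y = (-y^2/2 - y/2 - 3/4)*cos(y)^2 + C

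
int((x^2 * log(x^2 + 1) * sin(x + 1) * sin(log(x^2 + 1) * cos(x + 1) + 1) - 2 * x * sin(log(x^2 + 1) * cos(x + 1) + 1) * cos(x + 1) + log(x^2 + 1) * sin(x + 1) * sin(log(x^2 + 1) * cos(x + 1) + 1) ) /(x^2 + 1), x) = cos(log(x^2 + 1)*cos(x + 1) + 1) + C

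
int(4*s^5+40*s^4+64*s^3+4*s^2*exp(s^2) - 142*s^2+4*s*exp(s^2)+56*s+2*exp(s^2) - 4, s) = 2*s^3/3 + 2*s^2*(s^2 + 6*s - 6)^2/3 + 4*s^2 - 4*s + 2*(s + 1)*exp(s^2) + C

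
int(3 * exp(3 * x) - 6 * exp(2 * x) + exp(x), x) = (exp(x) - 1)^3 - 2*exp(x) + C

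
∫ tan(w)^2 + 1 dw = tan(w) + C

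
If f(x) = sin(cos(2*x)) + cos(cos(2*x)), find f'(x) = 2*sin(2*x)*sin(cos(2*x)) - 2*sin(2*x)*cos(cos(2*x))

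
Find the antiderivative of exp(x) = exp(x) + C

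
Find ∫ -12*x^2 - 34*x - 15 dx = -4*x^3 - 17*x^2 - 15*x + C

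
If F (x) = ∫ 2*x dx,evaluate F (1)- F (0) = 1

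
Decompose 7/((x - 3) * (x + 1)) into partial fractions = -7/(4*(x + 1)) + 7/(4*(x - 3))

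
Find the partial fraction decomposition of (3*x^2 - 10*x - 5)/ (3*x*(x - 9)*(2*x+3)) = 67/(189*(2*x + 3)) + 148/(567*(x - 9)) + 5/(81*x)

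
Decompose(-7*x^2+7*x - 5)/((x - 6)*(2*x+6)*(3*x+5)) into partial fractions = 325/(184*(3*x + 5)) - 89/(72*(x + 3)) - 215/(414*(x - 6))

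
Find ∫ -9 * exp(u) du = -9*exp(u) + C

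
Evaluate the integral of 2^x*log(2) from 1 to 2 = 2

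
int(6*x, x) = 3*x^2 + C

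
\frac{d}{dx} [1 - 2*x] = -2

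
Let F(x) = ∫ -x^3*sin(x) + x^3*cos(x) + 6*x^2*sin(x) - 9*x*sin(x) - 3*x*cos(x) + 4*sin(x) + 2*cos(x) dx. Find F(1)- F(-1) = -8*sin(1) + 8*cos(1)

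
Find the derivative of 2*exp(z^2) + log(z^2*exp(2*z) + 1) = (4*z^3*exp(z^2 + 2*z) + 2*z^2*exp(2*z) + 2*z*exp(2*z) + 4*z*exp(z^2))/(z^2*exp(2*z) + 1)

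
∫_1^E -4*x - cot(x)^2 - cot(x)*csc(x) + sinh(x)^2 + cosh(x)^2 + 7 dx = -2*exp(2) - 6 + cot(E) - sinh(2)/2 - csc(1) - cot(1) + csc(E) + 8*E + sinh(2*E)/2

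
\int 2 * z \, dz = z^2 + C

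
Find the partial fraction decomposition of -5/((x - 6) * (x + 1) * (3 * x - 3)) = -5/(42*(x + 1)) + 1/(6*(x - 1)) - 1/(21*(x - 6))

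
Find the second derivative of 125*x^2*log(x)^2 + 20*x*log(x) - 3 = (250*x*log(x)^2 + 750*x*log(x) + 250*x + 20)/x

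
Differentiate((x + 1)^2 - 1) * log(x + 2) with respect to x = 2*x*log(x + 2) + x + 2*log(x + 2)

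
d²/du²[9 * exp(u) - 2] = 9*exp(u)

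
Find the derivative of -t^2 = -2*t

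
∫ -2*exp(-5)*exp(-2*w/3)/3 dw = exp(-2*w/3 - 5) + C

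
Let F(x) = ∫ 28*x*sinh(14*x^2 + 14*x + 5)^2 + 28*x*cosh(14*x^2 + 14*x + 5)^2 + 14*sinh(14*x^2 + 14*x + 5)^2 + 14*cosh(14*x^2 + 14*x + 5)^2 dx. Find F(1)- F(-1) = -sinh(10)/2 + sinh(66)/2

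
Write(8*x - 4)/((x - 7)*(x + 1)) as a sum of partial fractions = 3/(2*(x + 1)) + 13/(2*(x - 7))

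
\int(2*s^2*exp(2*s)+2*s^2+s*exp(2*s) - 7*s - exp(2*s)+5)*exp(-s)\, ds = 2*(2*s^2 - 3*s + 2)*sinh(s) + C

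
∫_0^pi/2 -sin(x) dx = -1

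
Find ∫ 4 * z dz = 2*z^2 + C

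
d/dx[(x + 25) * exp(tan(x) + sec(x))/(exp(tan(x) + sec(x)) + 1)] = (x*sin(x)/cos(x)^2 + x/cos(x)^2 + exp(1/cos(x))*exp(tan(x)) + 25*sin(x)/cos(x)^2 + 1 + 25/cos(x)^2)*exp(1/cos(x))*exp(tan(x))/(exp(1/cos(x))*exp(tan(x)) + 1)^2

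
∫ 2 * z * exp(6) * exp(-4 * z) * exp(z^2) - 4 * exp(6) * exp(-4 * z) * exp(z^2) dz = exp((z - 2)^2 + 2) + C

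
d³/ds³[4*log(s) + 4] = 8/s^3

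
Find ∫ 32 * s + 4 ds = 16*s^2 + 4*s + C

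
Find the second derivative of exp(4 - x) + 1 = exp(4 - x)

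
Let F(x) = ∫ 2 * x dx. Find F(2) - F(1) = 3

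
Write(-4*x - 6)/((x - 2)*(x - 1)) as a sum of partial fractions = 10/(x - 1) - 14/(x - 2)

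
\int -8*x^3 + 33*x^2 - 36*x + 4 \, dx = -2*x^4 + 11*x^3 - 18*x^2 + 4*x + C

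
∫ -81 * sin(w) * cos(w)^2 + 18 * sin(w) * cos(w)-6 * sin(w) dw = 3*(9*cos(w)^2 - 3*cos(w) + 2)*cos(w) + C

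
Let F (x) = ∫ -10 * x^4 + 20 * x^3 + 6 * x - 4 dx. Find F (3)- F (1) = -68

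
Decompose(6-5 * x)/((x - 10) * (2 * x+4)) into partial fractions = -2/(3*(x + 2)) - 11/(6*(x - 10))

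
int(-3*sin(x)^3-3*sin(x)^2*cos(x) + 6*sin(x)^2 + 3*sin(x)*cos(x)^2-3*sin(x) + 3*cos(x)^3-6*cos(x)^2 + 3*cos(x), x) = (sqrt(2)*sin(x + pi/4) - 1)^3 + C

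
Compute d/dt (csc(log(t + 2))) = -cot(log(t + 2))*csc(log(t + 2))/(t + 2)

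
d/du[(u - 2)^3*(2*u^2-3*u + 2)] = 10*u^4 - 60*u^3 + 132*u^2 - 128*u + 48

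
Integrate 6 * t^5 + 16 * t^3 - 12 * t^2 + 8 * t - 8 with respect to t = t^6 + 4*t^4 - 4*t^3 + 4*t^2 - 8*t + C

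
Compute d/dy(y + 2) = 1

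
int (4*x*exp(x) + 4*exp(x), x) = 4*x*exp(x) + C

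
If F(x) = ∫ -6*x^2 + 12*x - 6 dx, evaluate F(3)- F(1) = -16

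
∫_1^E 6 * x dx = -3 + 3*exp(2)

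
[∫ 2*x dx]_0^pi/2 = pi^2/4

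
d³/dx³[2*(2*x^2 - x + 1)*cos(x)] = 4*x^2*sin(x) - 2*x*sin(x) - 24*x*cos(x) - 22*sin(x) + 6*cos(x)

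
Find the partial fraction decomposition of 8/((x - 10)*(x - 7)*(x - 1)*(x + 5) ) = -1/(135*(x + 5)) + 2/(81*(x - 1)) - 1/(27*(x - 7)) + 8/(405*(x - 10))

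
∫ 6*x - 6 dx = 3*x^2 - 6*x + C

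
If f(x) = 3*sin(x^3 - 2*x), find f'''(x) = -81*x^6*cos(x^3 - 2*x) + 162*x^4*cos(x^3 - 2*x) - 162*x^3*sin(x^3 - 2*x) - 108*x^2*cos(x^3 - 2*x) + 108*x*sin(x^3 - 2*x) + 42*cos(x^3 - 2*x)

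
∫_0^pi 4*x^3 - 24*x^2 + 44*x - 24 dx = -9 + (-3 + pi)^2*(-1 + pi)^2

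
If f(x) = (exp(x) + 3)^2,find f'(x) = 2*exp(2*x) + 6*exp(x)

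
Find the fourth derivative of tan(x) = 24*tan(x)^5 + 40*tan(x)^3 + 16*tan(x)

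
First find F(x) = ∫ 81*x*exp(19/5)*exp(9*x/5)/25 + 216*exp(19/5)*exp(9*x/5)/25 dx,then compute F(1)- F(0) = -19*exp(19/5)/5 + 28*exp(28/5)/5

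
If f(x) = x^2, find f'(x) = 2*x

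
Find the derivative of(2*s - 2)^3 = 24*s^2 - 48*s + 24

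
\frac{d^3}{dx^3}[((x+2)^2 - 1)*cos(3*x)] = 27*x^2*sin(3*x) + 108*x*sin(3*x) - 54*x*cos(3*x) + 63*sin(3*x) - 108*cos(3*x)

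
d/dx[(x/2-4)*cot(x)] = -x/(2*sin(x)^2) + 1/(2*tan(x)) + 4/sin(x)^2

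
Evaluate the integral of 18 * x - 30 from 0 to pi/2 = -25 + (-5 + 3*pi/2)^2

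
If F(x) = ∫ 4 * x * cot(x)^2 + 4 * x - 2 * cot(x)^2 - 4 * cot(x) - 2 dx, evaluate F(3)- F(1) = 2*cot(1) - 10*cot(3)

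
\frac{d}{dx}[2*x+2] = 2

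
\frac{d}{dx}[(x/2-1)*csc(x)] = -x*cot(x)*csc(x)/2 + cot(x)*csc(x) + csc(x)/2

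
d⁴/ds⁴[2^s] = 2^s*log(2)^4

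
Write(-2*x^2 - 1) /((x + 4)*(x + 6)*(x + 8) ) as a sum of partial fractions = -129/(8*(x + 8)) + 73/(4*(x + 6)) - 33/(8*(x + 4))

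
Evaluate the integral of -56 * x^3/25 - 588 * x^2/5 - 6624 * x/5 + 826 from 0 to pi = -14*(-4 + pi^2/5 + 7*pi)^2 + 6*pi^2/5 + 42*pi + 224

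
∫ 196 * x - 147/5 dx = 98*x^2 - 147*x/5 + C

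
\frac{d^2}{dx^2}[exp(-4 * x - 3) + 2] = 16*exp(-4*x - 3)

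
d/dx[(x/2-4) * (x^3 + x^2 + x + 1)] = 2*x^3 - 21*x^2/2 - 7*x - 7/2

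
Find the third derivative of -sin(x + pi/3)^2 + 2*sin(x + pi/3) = -2*cos(x + pi/3) + 4*cos(2*x + pi/6)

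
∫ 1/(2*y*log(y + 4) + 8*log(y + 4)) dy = log(log(y + 4))/2 + C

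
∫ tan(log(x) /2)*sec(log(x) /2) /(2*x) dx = sec(log(x)/2) + C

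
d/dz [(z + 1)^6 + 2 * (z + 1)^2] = 6*z^5 + 30*z^4 + 60*z^3 + 60*z^2 + 34*z + 10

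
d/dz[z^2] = 2*z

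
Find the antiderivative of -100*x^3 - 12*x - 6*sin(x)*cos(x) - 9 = -25*x^4 - 6*x^2 - 9*x + 3*cos(x)^2 + C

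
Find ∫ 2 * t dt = t^2 + C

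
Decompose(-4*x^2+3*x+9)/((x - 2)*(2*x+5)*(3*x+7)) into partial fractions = 178/(13*(3*x + 7)) - 94/(9*(2*x + 5)) - 1/(117*(x - 2))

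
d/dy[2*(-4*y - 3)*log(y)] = (-8*y*log(y) - 8*y - 6)/y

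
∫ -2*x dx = -x^2 + C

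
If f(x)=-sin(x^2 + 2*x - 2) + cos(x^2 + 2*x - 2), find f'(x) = -2*x*sin(x^2 + 2*x - 2) - 2*x*cos(x^2 + 2*x - 2) - 2*sin(x^2 + 2*x - 2) - 2*cos(x^2 + 2*x - 2)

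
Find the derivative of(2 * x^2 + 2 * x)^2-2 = 16*x^3 + 24*x^2 + 8*x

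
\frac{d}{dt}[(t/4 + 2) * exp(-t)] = (-t - 7)*exp(-t)/4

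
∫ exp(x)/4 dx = exp(x)/4 + C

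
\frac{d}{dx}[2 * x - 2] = 2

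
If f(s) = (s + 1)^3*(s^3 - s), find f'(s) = 6*s^5 + 15*s^4 + 8*s^3 - 6*s^2 - 6*s - 1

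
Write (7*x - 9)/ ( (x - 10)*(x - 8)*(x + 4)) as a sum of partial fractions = -37/(168*(x + 4)) - 47/(24*(x - 8)) + 61/(28*(x - 10))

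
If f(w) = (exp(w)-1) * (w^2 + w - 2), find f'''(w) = w^2*exp(w) + 7*w*exp(w) + 7*exp(w)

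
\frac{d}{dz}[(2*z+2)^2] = 8*z + 8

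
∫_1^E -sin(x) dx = cos(E) - cos(1)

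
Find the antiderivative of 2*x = x^2 + C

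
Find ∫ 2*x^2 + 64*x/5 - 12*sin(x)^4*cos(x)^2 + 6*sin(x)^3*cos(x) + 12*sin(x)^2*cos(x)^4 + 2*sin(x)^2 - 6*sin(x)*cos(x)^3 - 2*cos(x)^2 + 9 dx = 2*x^3/3 + 32*x^2/5 + 9*x + 4*sin(x)^3*cos(x)^3 - sin(2*x) + 3*cos(4*x)/8 + C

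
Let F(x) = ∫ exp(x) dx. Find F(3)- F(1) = -E + exp(3)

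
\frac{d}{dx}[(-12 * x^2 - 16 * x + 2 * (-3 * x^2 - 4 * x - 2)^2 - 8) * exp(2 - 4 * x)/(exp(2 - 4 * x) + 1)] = (-72*x^4*exp(4*x - 2) - 120*x^3*exp(4*x - 2) + 72*x^3 - 32*x^2*exp(4*x - 2) + 144*x^2 + 24*x*exp(4*x - 2) + 88*x + 16*exp(4*x - 2) + 16)/(exp(-4)*exp(8*x) + 2*exp(-2)*exp(4*x) + 1)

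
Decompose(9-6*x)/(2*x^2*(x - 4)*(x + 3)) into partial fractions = -3/(14*(x + 3)) - 15/(224*(x - 4)) + 9/(32*x) - 3/(8*x^2)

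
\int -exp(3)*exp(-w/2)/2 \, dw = exp(3 - w/2) + C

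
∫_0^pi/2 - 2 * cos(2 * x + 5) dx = 2*sin(5)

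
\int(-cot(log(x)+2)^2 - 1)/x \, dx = cot(log(x) + 2) + C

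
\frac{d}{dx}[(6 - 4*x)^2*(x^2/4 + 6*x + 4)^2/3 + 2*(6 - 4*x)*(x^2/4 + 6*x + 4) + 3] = 2*x^5 + 75*x^4 + 1865*x^3/3 - 954*x^2 - 1630*x/3 + 360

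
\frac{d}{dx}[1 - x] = -1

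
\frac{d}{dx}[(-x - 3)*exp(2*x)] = -2*x*exp(2*x) - 7*exp(2*x)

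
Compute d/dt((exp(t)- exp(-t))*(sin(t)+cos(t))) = 2*(exp(2*t)*cos(t) + sin(t))*exp(-t)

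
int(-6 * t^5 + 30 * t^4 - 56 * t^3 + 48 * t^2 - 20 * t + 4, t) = -t^6 + 6*t^5 - 14*t^4 + 16*t^3 - 10*t^2 + 4*t + C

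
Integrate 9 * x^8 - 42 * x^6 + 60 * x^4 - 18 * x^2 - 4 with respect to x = x^9 - 6*x^7 + 12*x^5 - 6*x^3 - 4*x + C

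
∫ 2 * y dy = y^2 + C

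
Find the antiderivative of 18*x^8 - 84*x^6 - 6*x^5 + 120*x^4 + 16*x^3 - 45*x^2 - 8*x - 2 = 2*x^9 - 12*x^7 - x^6 + 24*x^5 + 4*x^4 - 15*x^3 - 4*x^2 - 2*x + C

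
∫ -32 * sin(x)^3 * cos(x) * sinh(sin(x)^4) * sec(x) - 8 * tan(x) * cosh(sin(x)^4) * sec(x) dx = -8*cosh(sin(x)^4)*sec(x) + C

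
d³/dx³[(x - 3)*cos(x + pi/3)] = x*sin(x + pi/3) - 3*sqrt(2)*cos(x + pi/12)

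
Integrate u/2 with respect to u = u^2/4 + C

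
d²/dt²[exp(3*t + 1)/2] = 9*exp(3*t + 1)/2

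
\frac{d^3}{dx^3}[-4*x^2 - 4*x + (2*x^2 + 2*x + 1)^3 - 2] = 960*x^3 + 1440*x^2 + 864*x + 192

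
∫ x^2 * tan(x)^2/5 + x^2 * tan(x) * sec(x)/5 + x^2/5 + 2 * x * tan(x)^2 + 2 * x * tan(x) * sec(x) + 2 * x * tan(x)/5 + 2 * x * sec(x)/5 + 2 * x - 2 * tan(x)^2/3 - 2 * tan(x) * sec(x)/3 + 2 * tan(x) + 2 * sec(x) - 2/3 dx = (tan(x) + sec(x))*(x^2/5 + 2*x - 2/3) + C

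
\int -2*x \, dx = -x^2 + C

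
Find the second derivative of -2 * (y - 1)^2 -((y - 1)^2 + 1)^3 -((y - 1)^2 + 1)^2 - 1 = -30*y^4 + 120*y^3 - 228*y^2 + 216*y - 92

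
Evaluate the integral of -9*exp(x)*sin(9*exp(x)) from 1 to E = -cos(9*E) + cos(9*exp(E))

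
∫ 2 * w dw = w^2 + C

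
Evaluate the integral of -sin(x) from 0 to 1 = -1 + cos(1)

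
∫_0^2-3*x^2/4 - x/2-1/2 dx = -4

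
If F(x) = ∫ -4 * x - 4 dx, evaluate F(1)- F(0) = -6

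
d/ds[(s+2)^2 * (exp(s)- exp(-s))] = (s^2*exp(2*s) + s^2 + 6*s*exp(2*s) + 2*s + 8*exp(2*s))*exp(-s)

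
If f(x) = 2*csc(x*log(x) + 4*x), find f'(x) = -4*(log(x) + 5)*cos(x*(log(x) + 4))/(1 - cos(2*x*(log(x) + 4)))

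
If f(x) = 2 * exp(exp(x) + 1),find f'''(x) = 2*exp(x + exp(x) + 1) + 6*exp(2*x + exp(x) + 1) + 2*exp(3*x + exp(x) + 1)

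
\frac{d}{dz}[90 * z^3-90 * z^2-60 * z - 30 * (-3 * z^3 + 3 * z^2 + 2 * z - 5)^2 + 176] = -1620*z^5 + 2700*z^4 + 360*z^3 - 3510*z^2 + 1380*z + 540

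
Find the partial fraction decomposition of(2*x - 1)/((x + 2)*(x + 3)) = 7/(x + 3) - 5/(x + 2)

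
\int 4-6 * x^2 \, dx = -2*x^3 + 4*x + C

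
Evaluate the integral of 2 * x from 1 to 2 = 3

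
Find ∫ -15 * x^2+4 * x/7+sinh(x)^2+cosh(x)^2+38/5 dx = -5*x^3 + 2*x^2/7 + 38*x/5 + sinh(2*x)/2 + C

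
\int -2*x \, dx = -x^2 + C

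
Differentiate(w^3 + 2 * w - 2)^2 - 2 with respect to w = 6*w^5 + 16*w^3 - 12*w^2 + 8*w - 8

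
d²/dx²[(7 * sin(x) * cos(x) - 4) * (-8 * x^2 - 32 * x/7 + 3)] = 112*x^2*sin(2*x) + 64*x*sin(2*x) - 224*x*cos(2*x) - 98*sin(2*x) - 64*cos(2*x) + 64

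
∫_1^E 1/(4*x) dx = 1/4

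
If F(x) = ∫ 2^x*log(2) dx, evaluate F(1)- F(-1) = 3/2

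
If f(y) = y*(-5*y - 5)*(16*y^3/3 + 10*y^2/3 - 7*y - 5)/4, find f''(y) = -400*y^3/3 - 130*y^2 + 55*y/2 + 30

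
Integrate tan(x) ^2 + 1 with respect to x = tan(x) + C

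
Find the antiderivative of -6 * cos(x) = -6*sin(x) + C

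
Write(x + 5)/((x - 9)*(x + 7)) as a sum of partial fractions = 1/(8*(x + 7)) + 7/(8*(x - 9))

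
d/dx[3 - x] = -1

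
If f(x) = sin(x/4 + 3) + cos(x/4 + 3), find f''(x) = -sqrt(2)*sin(x/4 + pi/4 + 3)/16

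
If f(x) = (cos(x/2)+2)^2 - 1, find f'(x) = -2*sin(x/2) - sin(x)/2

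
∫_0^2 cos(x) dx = sin(2)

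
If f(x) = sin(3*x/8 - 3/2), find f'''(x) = -27*cos(3*(x - 4)/8)/512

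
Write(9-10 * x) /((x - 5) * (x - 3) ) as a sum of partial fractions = 21/(2*(x - 3)) - 41/(2*(x - 5))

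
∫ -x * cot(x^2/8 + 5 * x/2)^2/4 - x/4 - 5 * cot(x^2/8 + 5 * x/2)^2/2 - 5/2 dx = cot(x*(x + 20)/8) + C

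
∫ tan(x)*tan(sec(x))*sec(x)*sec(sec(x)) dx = sec(sec(x)) + C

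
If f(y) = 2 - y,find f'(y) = -1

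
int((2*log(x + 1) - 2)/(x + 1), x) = (log(x + 1) - 1)^2 + C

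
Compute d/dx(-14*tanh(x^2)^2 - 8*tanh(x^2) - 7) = -8*x*(7*sinh(x^2)/cosh(x^2) + 2)/cosh(x^2)^2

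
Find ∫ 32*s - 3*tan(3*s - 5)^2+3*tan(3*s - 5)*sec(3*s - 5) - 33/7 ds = 16*s^2 - 12*s/7 - tan(3*s - 5) + sec(3*s - 5) + C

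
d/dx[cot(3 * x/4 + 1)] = -3/(4*sin(3*x/4 + 1)^2)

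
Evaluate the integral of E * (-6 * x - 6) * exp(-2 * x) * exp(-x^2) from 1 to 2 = -3*exp(-2) + 3*exp(-7)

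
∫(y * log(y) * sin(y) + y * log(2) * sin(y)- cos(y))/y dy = -log(2*y)*cos(y) + C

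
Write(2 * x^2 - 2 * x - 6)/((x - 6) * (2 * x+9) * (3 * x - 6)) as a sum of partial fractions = 58/(273*(2*x + 9)) + 1/(78*(x - 2)) + 3/(14*(x - 6))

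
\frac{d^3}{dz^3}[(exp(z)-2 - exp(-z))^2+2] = (8*exp(4*z) - 4*exp(3*z) - 4*exp(z) - 8)*exp(-2*z)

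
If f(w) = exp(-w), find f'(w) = -exp(-w)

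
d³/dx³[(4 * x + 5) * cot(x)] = -24*x*cot(x)^4 - 32*x*cot(x)^2 - 8*x - 30*cot(x)^4 + 24*cot(x)^3 - 40*cot(x)^2 + 24*cot(x) - 10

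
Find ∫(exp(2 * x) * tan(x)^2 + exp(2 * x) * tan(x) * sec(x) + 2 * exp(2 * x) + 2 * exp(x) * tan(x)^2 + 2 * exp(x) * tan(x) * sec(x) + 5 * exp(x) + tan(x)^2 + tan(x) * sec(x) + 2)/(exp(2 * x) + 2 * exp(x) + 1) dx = ((exp(x) + 1)*(x + tan(x) + sec(x) - 11) + exp(x))/(exp(x) + 1) + C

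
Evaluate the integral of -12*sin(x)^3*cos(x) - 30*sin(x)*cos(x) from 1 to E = -15*sin(E)^2 - 3*sin(E)^4 + 3*sin(1)^4 + 15*sin(1)^2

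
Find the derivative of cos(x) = -sin(x)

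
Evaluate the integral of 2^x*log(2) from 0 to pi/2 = -1 + 2^(pi/2)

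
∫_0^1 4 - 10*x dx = -1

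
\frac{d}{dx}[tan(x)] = cos(x)^(-2)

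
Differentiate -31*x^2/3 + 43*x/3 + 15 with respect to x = 43/3 - 62*x/3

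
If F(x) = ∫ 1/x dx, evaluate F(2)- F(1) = log(2)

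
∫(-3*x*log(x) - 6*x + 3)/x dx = -3*(x - 1)*(log(x) + 1) + C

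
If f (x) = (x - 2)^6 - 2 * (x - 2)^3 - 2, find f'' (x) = 30*x^4 - 240*x^3 + 720*x^2 - 972*x + 504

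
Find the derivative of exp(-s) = -exp(-s)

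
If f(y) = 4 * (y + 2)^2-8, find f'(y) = 8*y + 16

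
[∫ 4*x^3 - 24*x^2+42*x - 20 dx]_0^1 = -6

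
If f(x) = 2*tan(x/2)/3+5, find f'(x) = 1/(3*cos(x/2)^2)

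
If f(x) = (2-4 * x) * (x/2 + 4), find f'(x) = -4*x - 15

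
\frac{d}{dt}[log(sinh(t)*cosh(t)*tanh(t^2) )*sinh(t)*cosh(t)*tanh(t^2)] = t*log(sinh(2*t)*tanh(t^2)/2)*sinh(2*t)/cosh(t^2)^2 + t*sinh(2*t)/cosh(t^2)^2 + log(sinh(2*t)*tanh(t^2)/2)*cosh(2*t)*tanh(t^2) + cosh(2*t)*tanh(t^2)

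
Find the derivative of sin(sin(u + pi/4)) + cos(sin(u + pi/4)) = -sin(sin(u + pi/4))*cos(u + pi/4) + cos(u + pi/4)*cos(sin(u + pi/4))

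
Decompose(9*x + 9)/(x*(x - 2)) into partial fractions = 27/(2*(x - 2)) - 9/(2*x)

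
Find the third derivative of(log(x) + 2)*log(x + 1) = (2*x^3*log(x) + 2*x^3*log(x + 1) - 2*x^3 + 6*x^2*log(x + 1) - 9*x^2 + 6*x*log(x + 1) - 3*x + 2*log(x + 1))/(x^6 + 3*x^5 + 3*x^4 + x^3)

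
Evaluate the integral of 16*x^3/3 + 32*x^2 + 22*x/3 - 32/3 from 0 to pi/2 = 5 + (pi/3 + 5)*(-pi - 1 + pi^2/4 + pi^3/4)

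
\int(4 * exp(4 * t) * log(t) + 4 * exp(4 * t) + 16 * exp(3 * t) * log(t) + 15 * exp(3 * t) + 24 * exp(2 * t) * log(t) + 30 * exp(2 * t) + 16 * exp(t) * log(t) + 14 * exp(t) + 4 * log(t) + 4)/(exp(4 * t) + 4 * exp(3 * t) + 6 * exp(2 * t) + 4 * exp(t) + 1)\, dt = (4*t*(exp(t) + 1)^3*log(t) - 2*(exp(t) + 1)^2*exp(t) + (2*exp(t) + 5)*exp(2*t))/(exp(t) + 1)^3 + C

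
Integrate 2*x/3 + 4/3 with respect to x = x^2/3 + 4*x/3 + C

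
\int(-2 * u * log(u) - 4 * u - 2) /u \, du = -2*(u + 1)*(log(u) + 1) + C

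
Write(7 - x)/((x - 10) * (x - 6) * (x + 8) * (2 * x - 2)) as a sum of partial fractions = -5/(1512*(x + 8)) + 1/(135*(x - 1)) - 1/(560*(x - 6)) - 1/(432*(x - 10))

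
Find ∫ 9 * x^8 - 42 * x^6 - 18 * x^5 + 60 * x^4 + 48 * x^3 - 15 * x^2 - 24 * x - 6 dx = x^9 - 6*x^7 - 3*x^6 + 12*x^5 + 12*x^4 - 5*x^3 - 12*x^2 - 6*x + C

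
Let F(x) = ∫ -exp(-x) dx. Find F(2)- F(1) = -exp(-1) + exp(-2)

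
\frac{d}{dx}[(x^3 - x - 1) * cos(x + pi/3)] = -x^3*sin(x + pi/3) + 3*x^2*cos(x + pi/3) + x*sin(x + pi/3) + sqrt(2)*sin(x + pi/12)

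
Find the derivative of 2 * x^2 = 4*x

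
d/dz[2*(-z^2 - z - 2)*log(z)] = (-4*z^2*log(z) - 2*z^2 - 2*z*log(z) - 2*z - 4)/z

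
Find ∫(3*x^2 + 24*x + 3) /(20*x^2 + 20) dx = 3*x/20 + 3*log(x^2 + 1)/5 + C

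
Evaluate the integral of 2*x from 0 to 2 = 4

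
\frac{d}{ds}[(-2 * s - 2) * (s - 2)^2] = -6*s^2 + 12*s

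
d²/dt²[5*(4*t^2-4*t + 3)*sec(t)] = 5*(-4*t^2 + 8*t^2/cos(t)^2 + 16*t*sin(t)/cos(t) + 4*t - 8*t/cos(t)^2 - 8*sin(t)/cos(t) + 5 + 6/cos(t)^2)/cos(t)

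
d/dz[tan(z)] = cos(z)^(-2)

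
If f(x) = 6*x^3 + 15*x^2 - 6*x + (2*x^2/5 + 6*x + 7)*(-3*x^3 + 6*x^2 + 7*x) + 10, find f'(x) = -6*x^4 - 312*x^3/5 + 357*x^2/5 + 198*x + 43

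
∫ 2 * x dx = x^2 + C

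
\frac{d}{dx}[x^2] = 2*x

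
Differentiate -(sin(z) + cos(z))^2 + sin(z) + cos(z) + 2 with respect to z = -2*cos(2*z) + sqrt(2)*cos(z + pi/4)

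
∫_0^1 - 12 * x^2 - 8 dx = -12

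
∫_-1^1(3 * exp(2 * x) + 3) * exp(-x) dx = -6*exp(-1) + 6*E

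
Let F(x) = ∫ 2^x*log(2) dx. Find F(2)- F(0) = 3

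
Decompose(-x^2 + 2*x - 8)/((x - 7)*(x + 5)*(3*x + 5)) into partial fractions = 127/(260*(3*x + 5)) - 43/(120*(x + 5)) - 43/(312*(x - 7))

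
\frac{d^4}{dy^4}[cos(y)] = cos(y)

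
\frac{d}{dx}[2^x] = 2^x*log(2)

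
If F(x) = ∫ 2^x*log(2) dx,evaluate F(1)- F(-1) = 3/2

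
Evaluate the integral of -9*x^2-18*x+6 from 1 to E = (-2 + (2 + E)^2)*(3 - 3*E)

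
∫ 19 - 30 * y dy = -15*y^2 + 19*y + C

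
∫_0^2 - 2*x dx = -4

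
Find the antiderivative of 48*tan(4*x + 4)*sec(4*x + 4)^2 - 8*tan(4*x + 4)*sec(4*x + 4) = 2*(-1 + 3/cos(4*x + 4))/cos(4*x + 4) + C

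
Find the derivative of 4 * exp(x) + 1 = 4*exp(x)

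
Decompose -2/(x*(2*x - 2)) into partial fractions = -1/(x - 1) + 1/x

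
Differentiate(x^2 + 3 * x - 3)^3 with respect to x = 6*x^5 + 45*x^4 + 72*x^3 - 81*x^2 - 108*x + 81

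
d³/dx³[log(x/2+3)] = 2/(x^3 + 18*x^2 + 108*x + 216)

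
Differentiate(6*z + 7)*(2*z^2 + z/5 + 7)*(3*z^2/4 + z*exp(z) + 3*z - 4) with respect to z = 12*z^4*exp(z) + 45*z^4 + 316*z^3*exp(z)/5 + 948*z^3/5 + 89*z^2*exp(z) + 1809*z^2/20 + 679*z*exp(z)/5 + 2123*z/10 + 49*exp(z) - 133/5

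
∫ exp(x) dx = exp(x) + C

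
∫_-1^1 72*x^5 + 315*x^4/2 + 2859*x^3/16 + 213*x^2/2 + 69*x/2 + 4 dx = 142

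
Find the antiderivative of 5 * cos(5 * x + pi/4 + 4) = sin(5*x + pi/4 + 4) + C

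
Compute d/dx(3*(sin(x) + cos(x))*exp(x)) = 6*exp(x)*cos(x)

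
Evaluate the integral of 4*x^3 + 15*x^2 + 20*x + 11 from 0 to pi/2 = -3 + (2 + (1 + pi/2)^2)*(1 + pi^2/4 + 3*pi/2)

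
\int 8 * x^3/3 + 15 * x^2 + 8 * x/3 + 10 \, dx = 2*x^4/3 + 5*x^3 + 4*x^2/3 + 10*x + C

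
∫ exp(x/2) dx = 2*exp(x/2) + C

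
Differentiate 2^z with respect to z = 2^z*log(2)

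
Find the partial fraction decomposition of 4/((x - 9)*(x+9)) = -2/(9*(x + 9)) + 2/(9*(x - 9))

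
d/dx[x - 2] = 1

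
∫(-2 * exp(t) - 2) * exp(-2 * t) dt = (exp(t) + 1)^2*exp(-2*t) + C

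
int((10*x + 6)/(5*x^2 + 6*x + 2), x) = log((5*x + 3)^2 + 1) + C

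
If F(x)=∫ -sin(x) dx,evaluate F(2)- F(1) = -cos(1) + cos(2)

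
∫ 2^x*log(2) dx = 2^x + C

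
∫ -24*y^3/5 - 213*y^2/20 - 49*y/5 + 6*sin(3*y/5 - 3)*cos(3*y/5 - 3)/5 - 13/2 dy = -(3*y^2 + 10*y + 10)*(8*y^2 - 3*y + 16)/20 + sin(3*y/5 - 3)^2 + C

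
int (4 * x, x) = 2*x^2 + C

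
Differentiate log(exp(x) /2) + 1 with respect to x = 1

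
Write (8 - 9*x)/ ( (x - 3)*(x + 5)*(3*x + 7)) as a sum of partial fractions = -261/(128*(3*x + 7)) + 53/(64*(x + 5)) - 19/(128*(x - 3))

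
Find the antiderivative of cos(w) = sin(w) + C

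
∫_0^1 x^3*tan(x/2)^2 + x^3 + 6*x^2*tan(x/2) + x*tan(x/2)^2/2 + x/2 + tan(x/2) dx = 3*tan(1/2)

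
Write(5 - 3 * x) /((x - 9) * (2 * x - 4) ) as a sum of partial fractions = 1/(14*(x - 2)) - 11/(7*(x - 9))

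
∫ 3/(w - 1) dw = log(3*(w - 1)^3) + C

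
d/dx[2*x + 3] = 2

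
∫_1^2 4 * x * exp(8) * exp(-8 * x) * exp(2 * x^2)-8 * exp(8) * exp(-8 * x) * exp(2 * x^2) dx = 1 - exp(2)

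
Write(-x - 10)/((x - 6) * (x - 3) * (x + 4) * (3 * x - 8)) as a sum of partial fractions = -171/(100*(3*x - 8)) + 3/(700*(x + 4)) + 13/(21*(x - 3)) - 4/(75*(x - 6))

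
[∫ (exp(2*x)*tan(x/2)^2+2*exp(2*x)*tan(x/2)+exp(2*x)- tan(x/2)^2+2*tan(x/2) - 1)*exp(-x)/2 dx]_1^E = (-E + exp(-1))*tan(1/2) + (-exp(-E) + exp(E))*tan(E/2)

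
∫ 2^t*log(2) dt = 2^t + C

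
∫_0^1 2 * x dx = 1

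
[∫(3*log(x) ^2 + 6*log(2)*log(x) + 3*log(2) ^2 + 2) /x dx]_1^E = -log(2)^3 + 2 + (log(2) + 1)^3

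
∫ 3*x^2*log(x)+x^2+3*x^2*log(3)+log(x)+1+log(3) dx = x*(x^2 + 1)*log(3*x) + C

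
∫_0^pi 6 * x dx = 3*pi^2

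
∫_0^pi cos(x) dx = 0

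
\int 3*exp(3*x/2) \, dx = 2*exp(3*x/2) + C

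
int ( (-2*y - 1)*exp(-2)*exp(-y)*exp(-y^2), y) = exp(-y^2 - y - 2) + C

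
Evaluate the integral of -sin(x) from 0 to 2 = -1 + cos(2)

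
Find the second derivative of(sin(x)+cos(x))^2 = -4*sin(2*x)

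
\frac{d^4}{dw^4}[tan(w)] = 24*tan(w)^5 + 40*tan(w)^3 + 16*tan(w)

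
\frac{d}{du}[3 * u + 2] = 3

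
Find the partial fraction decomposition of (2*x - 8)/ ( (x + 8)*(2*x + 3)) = -22/(13*(2*x + 3)) + 24/(13*(x + 8))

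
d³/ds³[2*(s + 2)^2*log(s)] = (4*s^2 - 8*s + 16)/s^3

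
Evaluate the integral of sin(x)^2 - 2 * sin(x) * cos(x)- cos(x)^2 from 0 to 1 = -(cos(1) + sin(1))*sin(1)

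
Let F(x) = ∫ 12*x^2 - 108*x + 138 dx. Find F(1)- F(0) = 88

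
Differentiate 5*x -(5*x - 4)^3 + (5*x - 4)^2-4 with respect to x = -375*x^2 + 650*x - 275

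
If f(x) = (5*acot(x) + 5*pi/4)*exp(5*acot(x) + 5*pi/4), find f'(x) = (-100*exp(5*acot(x) + 5*pi/4)*acot(x) - 25*pi*exp(5*acot(x) + 5*pi/4) - 20*exp(5*acot(x) + 5*pi/4))/(4*x^2 + 4)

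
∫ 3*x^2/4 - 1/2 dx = x^3/4 - x/2 + C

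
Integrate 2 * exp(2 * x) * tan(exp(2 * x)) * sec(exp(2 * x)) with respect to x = sec(exp(2*x)) + C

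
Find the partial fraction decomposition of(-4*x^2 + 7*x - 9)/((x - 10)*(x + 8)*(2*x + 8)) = -107/(48*(x + 8)) + 101/(112*(x + 4)) - 113/(168*(x - 10))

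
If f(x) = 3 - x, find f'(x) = -1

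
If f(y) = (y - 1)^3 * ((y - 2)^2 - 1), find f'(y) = 5*y^4 - 28*y^3 + 54*y^2 - 44*y + 13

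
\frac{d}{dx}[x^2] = 2*x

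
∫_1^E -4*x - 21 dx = (-4*E - 2)*(E/2 + 5) + 33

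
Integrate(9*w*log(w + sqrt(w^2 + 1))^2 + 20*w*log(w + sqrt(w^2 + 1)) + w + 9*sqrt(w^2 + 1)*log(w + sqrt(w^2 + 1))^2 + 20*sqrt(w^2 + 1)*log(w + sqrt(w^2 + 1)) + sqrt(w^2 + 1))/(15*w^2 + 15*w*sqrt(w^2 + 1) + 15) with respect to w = (3*log(w + sqrt(w^2 + 1))^2 + 10*log(w + sqrt(w^2 + 1)) + 1)*log(w + sqrt(w^2 + 1))/15 + C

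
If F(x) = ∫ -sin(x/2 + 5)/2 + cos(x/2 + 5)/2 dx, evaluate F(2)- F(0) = -cos(5) + sin(6) - sin(5) + cos(6)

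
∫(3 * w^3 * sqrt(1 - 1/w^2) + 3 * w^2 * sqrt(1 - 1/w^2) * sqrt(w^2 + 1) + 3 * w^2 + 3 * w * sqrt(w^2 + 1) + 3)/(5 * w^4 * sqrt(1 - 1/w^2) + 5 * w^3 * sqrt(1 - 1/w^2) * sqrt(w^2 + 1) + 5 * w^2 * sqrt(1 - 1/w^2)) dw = 3*log(w + sqrt(w^2 + 1))/5 + 3*asec(w)/5 + C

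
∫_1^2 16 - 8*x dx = 4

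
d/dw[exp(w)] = exp(w)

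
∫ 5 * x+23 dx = 5*x^2/2 + 23*x + C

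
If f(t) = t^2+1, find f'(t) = 2*t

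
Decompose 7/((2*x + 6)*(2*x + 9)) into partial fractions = -7/(3*(2*x + 9)) + 7/(6*(x + 3))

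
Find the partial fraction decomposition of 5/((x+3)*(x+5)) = -5/(2*(x + 5)) + 5/(2*(x + 3))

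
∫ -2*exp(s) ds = -2*exp(s) + C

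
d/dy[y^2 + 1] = 2*y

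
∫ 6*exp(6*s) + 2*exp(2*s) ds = exp(6*s) + exp(2*s) + C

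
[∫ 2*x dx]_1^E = -1 + exp(2)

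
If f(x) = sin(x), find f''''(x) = sin(x)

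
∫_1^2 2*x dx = 3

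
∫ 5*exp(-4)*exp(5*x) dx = exp(5*x - 4) + C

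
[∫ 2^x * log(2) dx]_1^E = -2 + 2^E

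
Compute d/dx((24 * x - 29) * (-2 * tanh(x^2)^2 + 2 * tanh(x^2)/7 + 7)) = -192*x^2*sinh(x^2)/cosh(x^2)^3 + 96*x^2/(7*cosh(x^2)^2) + 232*x*sinh(x^2)/cosh(x^2)^3 - 116*x/(7*cosh(x^2)^2) + 48*tanh(x^2)/7 + 120 + 48/cosh(x^2)^2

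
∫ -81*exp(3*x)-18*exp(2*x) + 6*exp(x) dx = (-27*exp(2*x) - 9*exp(x) + 6)*exp(x) + C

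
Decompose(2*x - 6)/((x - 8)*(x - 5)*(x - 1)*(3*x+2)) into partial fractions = 99/(1105*(3*x + 2)) - 1/(35*(x - 1)) - 1/(51*(x - 5)) + 5/(273*(x - 8))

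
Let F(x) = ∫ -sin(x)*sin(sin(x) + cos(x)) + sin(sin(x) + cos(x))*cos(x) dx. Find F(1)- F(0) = -cos(cos(1) + sin(1)) + cos(1)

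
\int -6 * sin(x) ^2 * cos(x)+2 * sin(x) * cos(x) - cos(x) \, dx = (sin(x) + cos(2*x) - 2)*sin(x) + C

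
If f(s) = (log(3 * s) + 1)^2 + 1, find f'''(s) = (4*log(s) - 2 + 4*log(3))/s^3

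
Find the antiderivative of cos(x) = sin(x) + C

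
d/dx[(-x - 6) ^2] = 2*x + 12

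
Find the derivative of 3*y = 3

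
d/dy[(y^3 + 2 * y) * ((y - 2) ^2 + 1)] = 5*y^4 - 16*y^3 + 21*y^2 - 16*y + 10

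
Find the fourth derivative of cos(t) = cos(t)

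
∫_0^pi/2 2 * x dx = pi^2/4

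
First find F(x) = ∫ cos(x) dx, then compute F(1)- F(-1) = 2*sin(1)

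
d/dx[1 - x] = -1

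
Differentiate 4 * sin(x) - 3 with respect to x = 4*cos(x)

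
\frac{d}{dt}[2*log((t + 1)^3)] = 6/(t + 1)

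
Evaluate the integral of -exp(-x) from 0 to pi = -1 + exp(-pi)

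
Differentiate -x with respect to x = -1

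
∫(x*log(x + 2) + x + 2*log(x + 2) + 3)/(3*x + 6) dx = (x + 3)*log(x + 2)/3 + C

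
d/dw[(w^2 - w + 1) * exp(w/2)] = w^2*exp(w/2)/2 + 3*w*exp(w/2)/2 - exp(w/2)/2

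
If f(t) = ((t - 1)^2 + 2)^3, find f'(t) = 6*t^5 - 30*t^4 + 84*t^3 - 132*t^2 + 126*t - 54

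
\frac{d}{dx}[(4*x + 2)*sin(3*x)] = 12*x*cos(3*x) + 4*sin(3*x) + 6*cos(3*x)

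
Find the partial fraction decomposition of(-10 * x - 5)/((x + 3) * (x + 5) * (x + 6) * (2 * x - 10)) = -5/(6*(x + 6)) + 9/(8*(x + 5)) - 25/(96*(x + 3)) - 1/(32*(x - 5))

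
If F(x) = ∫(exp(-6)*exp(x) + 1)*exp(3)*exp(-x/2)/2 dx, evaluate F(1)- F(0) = -exp(5/2) - exp(-3) + exp(-5/2) + exp(3)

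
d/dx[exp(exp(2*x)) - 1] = 2*exp(2*x + exp(2*x))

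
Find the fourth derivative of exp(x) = exp(x)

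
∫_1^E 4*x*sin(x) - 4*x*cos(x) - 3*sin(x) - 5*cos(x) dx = 5*cos(1) + 5*sin(1) + (-4*E - 1)*(cos(E) + sin(E))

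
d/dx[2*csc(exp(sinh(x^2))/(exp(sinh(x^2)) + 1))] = -4*x*exp(sinh(x^2))*cot(exp(sinh(x^2))/(exp(sinh(x^2)) + 1))*cosh(x^2)*csc(exp(sinh(x^2))/(exp(sinh(x^2)) + 1))/(exp(sinh(x^2)) + 1)^2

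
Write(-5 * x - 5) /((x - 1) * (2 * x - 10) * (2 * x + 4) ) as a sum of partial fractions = 5/(84*(x + 2)) + 5/(24*(x - 1)) - 15/(56*(x - 5))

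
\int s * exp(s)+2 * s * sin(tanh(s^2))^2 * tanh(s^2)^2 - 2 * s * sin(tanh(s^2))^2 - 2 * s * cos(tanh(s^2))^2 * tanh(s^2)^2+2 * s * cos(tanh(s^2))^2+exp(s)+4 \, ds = s*exp(s) + 4*s + sin(2*tanh(s^2))/2 + C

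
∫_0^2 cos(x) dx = sin(2)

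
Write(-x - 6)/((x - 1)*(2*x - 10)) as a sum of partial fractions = 7/(8*(x - 1)) - 11/(8*(x - 5))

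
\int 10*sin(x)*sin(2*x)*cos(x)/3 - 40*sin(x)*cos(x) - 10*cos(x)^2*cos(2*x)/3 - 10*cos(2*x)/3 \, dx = -5*(sin(2*x) - 12)*(cos(x)^2 + 1)/3 + C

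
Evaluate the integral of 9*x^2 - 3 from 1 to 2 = 18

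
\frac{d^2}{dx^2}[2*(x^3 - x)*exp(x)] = 2*x^3*exp(x) + 12*x^2*exp(x) + 10*x*exp(x) - 4*exp(x)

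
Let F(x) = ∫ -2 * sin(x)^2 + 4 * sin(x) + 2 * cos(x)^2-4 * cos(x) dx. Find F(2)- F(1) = -(-2 + cos(1) + sin(1))^2 + (-2 + cos(2) + sin(2))^2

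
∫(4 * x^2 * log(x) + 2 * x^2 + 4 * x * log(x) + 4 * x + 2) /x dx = 2*(x + 1)^2*log(x) + C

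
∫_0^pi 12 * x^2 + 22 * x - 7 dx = -1 + (1 - 4*pi)*(-pi^2 - 3*pi + 1)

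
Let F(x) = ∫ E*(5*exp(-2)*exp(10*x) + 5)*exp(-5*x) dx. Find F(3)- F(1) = -exp(4) - exp(-14) + exp(-4) + exp(14)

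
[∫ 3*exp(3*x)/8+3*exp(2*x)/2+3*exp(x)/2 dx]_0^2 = -27/8 + (1 + exp(2)/2)^3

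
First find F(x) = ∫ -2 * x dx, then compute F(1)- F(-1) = 0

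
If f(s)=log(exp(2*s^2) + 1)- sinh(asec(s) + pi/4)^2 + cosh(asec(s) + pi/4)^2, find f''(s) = (16*s^2*exp(2*s^2) + 4*exp(4*s^2) + 4*exp(2*s^2))/(exp(4*s^2) + 2*exp(2*s^2) + 1)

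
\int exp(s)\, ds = exp(s) + C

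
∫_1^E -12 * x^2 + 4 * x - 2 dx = -4*exp(3) - 2*E + 4 + 2*exp(2)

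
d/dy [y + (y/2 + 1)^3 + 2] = 3*y^2/8 + 3*y/2 + 5/2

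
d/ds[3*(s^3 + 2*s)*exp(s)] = 3*s^3*exp(s) + 9*s^2*exp(s) + 6*s*exp(s) + 6*exp(s)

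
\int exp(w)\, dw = exp(w) + C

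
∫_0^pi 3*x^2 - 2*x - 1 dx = -1 + (-1 + pi)^2*(1 + pi)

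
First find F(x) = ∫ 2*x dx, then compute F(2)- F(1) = 3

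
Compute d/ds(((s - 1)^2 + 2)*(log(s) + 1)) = (2*s^2*log(s) + 3*s^2 - 2*s*log(s) - 4*s + 3)/s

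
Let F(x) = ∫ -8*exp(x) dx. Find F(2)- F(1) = -8*exp(2) + 8*E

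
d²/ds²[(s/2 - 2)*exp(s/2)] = s*exp(s/2)/8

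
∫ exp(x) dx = exp(x) + C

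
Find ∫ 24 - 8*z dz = -4*z^2 + 24*z + C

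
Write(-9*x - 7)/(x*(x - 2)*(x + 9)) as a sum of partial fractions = 74/(99*(x + 9)) - 25/(22*(x - 2)) + 7/(18*x)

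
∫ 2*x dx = x^2 + C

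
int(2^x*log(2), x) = 2^x + C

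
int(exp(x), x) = exp(x) + C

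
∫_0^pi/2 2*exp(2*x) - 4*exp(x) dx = -2*exp(pi/2) + 2 + (-1 + exp(pi/2))^2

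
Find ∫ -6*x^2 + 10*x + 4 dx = -2*x^3 + 5*x^2 + 4*x + C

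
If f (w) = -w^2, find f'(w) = -2*w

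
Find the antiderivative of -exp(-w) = exp(-w) + C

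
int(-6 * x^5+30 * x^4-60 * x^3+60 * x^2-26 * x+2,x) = -x^6 + 6*x^5 - 15*x^4 + 20*x^3 - 13*x^2 + 2*x + C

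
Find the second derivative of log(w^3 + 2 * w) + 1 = (-3*w^4 - 4)/(w^6 + 4*w^4 + 4*w^2)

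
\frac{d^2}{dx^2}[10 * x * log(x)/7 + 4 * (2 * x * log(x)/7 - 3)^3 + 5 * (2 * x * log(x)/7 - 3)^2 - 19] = (192*x^2*log(x)^3 + 480*x^2*log(x)^2 + 192*x^2*log(x) - 1736*x*log(x)^2 - 5208*x*log(x) - 1736*x + 8134)/(343*x)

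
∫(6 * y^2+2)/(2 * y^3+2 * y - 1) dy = log(2*y^3 + 2*y - 1) + C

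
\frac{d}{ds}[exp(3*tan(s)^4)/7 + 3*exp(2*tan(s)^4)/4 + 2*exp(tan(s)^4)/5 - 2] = 2*(6*exp(2*tan(s)^4)*tan(s)^2/7 + 6*exp(2*tan(s)^4)/7 + 3*exp(tan(s)^4)*tan(s)^2 + 3*exp(tan(s)^4) + 4*tan(s)^2/5 + 4/5)*exp(tan(s)^4)*tan(s)^3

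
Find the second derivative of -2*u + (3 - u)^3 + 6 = 18 - 6*u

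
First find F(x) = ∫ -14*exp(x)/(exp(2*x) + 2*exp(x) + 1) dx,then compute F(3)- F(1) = -14*exp(3)/(1 + exp(3)) + 14*E/(1 + E)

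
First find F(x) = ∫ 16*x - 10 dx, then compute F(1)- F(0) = -2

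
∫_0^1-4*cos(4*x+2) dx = -sin(6) + sin(2)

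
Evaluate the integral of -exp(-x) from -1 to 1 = -E + exp(-1)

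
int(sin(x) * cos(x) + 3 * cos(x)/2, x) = (sin(x) + 3)*sin(x)/2 + C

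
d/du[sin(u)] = cos(u)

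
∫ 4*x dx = 2*x^2 + C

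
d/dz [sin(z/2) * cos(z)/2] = -sin(z/2)*sin(z)/2 + cos(z/2)*cos(z)/4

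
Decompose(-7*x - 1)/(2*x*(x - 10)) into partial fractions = -71/(20*(x - 10)) + 1/(20*x)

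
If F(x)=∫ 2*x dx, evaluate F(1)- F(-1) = 0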